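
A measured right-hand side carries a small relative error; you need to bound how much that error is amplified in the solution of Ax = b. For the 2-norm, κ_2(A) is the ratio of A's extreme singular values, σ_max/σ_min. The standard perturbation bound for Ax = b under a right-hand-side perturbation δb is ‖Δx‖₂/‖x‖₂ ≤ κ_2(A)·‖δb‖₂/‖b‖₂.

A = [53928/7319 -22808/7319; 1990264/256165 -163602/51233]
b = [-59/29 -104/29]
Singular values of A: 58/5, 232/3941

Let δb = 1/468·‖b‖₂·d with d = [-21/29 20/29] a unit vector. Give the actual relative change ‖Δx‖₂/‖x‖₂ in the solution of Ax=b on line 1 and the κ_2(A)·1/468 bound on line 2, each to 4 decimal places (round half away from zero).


from the listed singular values, σ₁ = 58/5, σ_n = 232/3941
κ = σ_max/σ_min = (58/5)/(232/3941) = 197.0500
perturbation bound = 197.0500·1/468 = 0.4210
solve Ax = b  →  x = [-6.8518 -15.5477]
‖b‖ = 4.1231, ‖x‖ = 16.9906
δb = ε·‖b‖·d = [-0.0064 0.0061]; solving A·Δx = δb gives ‖Δx‖ = 0.1497
relative error = 0.0088
so the bound overstates the realised error by a factor of ≈ 47.8015 (computed from the unrounded values)

0.0088
0.4210


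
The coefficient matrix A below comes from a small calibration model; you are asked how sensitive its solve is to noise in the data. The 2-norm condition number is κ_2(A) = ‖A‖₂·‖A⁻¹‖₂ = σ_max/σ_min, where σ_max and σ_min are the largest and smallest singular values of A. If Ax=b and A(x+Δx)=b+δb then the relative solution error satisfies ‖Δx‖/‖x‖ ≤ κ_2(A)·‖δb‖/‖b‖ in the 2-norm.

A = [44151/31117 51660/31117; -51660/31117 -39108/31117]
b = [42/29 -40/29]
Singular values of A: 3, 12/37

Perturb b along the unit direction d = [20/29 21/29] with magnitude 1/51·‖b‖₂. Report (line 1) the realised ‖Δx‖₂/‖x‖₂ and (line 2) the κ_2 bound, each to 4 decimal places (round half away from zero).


largest singular value 3, smallest 12/37
κ = σ_max/σ_min = 3/(12/37) = 9.2500
bound on ‖Δx‖/‖x‖: κ·ε = 9.2500·1/51 = 0.1814
solve Ax = b  →  x = [0.4828 0.4598]
‖b‖ = 2.0000, ‖x‖ = 0.6667
Δx = A⁻¹·δb where δb = 1/51·2.0000·d; ‖Δx‖ = 0.1209
relative error = 0.1814
tightness: 0.1814 against a bound of 0.1814; the bound is attained (ratio 1)

0.1814
0.1814


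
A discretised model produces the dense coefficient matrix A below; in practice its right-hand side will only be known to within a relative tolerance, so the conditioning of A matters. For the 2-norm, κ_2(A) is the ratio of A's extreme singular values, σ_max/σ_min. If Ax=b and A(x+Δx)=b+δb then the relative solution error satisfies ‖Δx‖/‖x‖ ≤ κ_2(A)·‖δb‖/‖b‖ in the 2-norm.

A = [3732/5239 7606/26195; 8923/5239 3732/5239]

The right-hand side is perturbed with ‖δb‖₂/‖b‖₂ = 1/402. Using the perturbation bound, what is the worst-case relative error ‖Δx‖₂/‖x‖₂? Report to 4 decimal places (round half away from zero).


0.7711

form AᵀA = [553537/162409 1153188/812045; 1153188/812045 2402644/4060225] with trace 96101/24025 and determinant 4/24025
char-poly roots: 4 and 1/24025
κ_2(A) = √(λ_max/λ_min) = √(4 / (1/24025)) = 310.0000
worst-case relative error ≤ 310.0000 × 1/402 = 0.7711


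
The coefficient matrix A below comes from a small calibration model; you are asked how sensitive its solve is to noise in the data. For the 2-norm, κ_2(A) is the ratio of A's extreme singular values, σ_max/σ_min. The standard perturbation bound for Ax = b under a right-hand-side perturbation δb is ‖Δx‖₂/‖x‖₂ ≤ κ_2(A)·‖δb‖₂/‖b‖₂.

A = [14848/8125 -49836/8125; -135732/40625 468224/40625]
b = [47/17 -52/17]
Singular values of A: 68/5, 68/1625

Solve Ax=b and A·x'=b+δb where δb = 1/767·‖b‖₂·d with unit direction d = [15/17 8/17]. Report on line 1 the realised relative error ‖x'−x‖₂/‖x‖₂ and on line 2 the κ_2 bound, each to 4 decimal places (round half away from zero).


largest singular value 68/5, smallest 68/1625
κ_2(A) = (68/5) / (68/1625) = 325.0000
κ_2(A)·‖δb‖/‖b‖ = 0.4237
solve Ax = b  →  x = [23.0235 6.4088]
‖b‖ = 4.1231, ‖x‖ = 23.8989
δb = ε·‖b‖·d = [0.0047 0.0025]; solving A·Δx = δb gives ‖Δx‖ = 0.1285
relative error = 0.0054
tightness: 0.0054 against a bound of 0.4237 (unrounded ratio ≈ 0.0127)

0.0054
0.4237


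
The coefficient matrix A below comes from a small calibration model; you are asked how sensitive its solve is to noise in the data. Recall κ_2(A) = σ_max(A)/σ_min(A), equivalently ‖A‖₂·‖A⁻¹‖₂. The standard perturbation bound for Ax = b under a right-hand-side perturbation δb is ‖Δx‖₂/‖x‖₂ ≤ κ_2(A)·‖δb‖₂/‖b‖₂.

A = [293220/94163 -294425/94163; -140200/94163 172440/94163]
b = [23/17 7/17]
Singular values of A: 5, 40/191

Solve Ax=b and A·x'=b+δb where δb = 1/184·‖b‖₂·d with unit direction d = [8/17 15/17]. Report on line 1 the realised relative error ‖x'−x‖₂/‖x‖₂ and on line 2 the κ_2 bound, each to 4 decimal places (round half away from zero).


σ_max = 5, σ_min = 40/191
κ_2(A) = 5 / (40/191) = 23.8750
perturbation bound = 23.8750·1/184 = 0.1298
solve Ax = b  →  x = [3.5957 3.1483]
‖b‖₂ = 1.4142 and ‖x‖₂ = 4.7792
Δx = A⁻¹·δb where δb = 1/184·1.4142·d; ‖Δx‖ = 0.0367
dividing the unrounded norms, ‖Δx‖/‖x‖ = 0.0077
realised/bound (from unrounded values) ≈ 0.0592

0.0077
0.1298


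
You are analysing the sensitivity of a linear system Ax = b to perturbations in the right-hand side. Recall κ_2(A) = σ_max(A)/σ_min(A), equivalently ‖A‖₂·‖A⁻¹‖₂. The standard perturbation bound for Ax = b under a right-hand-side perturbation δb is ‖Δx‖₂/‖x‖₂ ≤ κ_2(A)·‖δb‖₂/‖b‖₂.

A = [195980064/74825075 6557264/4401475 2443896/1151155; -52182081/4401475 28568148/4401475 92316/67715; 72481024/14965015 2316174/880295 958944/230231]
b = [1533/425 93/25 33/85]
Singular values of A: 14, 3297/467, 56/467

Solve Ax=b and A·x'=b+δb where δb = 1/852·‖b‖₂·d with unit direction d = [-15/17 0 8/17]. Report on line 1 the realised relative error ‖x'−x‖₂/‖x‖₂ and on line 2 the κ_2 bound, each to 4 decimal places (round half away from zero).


0.0020
0.1370

from the listed singular values, σ₁ = 14, σ_n = 56/467
condition number: 14 ÷ (56/467) = 116.7500
perturbation bound = 116.7500·1/852 = 0.1370
solve Ax = b  →  x = [6.5566 16.2929 -17.8233]
‖b‖ = 5.1962, ‖x‖ = 25.0224
δb = ε·‖b‖·d = [-0.0054 0.0000 0.0029]; solving A·Δx = δb gives ‖Δx‖ = 0.0509
dividing the unrounded norms, ‖Δx‖/‖x‖ = 0.0020
so the bound overstates the realised error by a factor of ≈ 67.4178 (computed from the unrounded values)


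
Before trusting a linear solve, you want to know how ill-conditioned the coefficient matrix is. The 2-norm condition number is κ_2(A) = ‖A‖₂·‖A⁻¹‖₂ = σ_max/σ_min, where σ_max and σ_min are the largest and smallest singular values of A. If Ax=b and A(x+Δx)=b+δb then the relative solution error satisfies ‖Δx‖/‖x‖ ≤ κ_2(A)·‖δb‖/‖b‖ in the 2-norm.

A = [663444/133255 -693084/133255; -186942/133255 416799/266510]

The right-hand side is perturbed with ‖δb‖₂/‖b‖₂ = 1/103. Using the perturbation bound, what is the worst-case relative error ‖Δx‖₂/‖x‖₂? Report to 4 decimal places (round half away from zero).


1.1153

M = AᵀA = [19004210100/710275801 -19951241625/710275801; -19951241625/710275801 83807325225/2841103204]. tr(M)=190040625/3378244, det(M)=202500/844561
solving λ² − 190040625/3378244·λ + 202500/844561 = 0 gives λ = 225/4, 3600/844561
σ_max=√(225/4)=(15/2), σ_min=√(3600/844561)=(60/919) → κ = 114.8750
worst-case relative error ≤ 114.8750 × 1/103 = 1.1153


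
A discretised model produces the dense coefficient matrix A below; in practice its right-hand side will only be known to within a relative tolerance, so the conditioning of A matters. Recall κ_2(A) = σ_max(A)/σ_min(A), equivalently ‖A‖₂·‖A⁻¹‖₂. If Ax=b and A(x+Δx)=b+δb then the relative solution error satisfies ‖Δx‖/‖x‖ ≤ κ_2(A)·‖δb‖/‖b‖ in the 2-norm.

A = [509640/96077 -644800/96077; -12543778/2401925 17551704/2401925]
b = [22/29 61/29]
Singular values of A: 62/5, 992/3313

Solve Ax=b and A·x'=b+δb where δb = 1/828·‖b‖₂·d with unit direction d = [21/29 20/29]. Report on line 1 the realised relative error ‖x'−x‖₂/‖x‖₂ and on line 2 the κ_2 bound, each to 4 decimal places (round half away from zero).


from the listed singular values, σ₁ = 62/5, σ_n = 992/3313
condition number: (62/5) ÷ (992/3313) = 41.4125
κ_2(A)·‖δb‖/‖b‖ = 0.0500
solve Ax = b  →  x = [5.2952 4.0722]
2-norm of b is 2.2361; of x, 6.6799
δb = ε·‖b‖·d = [0.0020 0.0019]; solving A·Δx = δb gives ‖Δx‖ = 0.0090
relative error = 0.0014
realised/bound (from unrounded values) ≈ 0.0270

0.0014
0.0500


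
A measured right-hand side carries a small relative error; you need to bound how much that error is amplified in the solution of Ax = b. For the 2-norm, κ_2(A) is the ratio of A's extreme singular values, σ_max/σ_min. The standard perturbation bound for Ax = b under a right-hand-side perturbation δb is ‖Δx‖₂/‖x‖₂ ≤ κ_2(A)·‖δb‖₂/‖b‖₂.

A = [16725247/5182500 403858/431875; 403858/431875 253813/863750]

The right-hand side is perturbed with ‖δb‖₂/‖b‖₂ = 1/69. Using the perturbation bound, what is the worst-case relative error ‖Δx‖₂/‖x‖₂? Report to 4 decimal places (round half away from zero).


form AᵀA = [485152755409/42973290000 5895721013/1790553750; 5895721013/1790553750 1146921881/1193702500] with trace 842307109/68757264 and determinant 1500625/275029056
solving λ² − 842307109/68757264·λ + 1500625/275029056 = 0 gives λ = 49/4, 30625/68757264
κ = σ_max/σ_min = (7/2)/(175/8292) = 165.8400
bound on ‖Δx‖/‖x‖: κ·ε = 165.8400·1/69 = 2.4035

2.4035


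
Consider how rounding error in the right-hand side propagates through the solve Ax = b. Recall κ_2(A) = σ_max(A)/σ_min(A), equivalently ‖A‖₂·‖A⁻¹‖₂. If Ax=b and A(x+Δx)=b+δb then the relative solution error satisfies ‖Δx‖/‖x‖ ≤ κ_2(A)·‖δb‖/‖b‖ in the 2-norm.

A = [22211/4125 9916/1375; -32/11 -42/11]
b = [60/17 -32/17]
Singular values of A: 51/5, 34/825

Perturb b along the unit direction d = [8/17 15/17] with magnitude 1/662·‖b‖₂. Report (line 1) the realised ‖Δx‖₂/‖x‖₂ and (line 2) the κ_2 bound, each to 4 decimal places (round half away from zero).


0.3739
0.3739

from the listed singular values, σ₁ = 51/5, σ_n = 34/825
κ = σ_max/σ_min = (51/5)/(34/825) = 247.5000
perturbation bound = 247.5000·1/662 = 0.3739
solve Ax = b  →  x = [0.2353 0.3137]
2-norm of b is 4.0000; of x, 0.3922
re-solving with b+δb shifts x by Δx of norm 0.1466
realised ‖Δx‖/‖x‖ = 0.3739
so the bound is sharp here: realised error equals the bound


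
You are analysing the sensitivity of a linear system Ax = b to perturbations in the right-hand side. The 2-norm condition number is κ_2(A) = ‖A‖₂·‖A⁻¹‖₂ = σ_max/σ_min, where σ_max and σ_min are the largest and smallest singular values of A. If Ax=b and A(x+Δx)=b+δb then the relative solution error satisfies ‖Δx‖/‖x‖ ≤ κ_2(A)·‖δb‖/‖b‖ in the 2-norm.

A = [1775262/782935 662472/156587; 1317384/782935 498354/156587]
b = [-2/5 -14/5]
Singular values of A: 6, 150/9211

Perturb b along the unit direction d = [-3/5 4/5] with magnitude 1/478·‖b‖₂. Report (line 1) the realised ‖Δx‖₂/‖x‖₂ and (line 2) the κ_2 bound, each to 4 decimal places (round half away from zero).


0.0030
0.7708

largest singular value 6, smallest 150/9211
κ_2(A) = 6 / (150/9211) = 368.4400
worst-case relative error ≤ 368.4400 × 1/478 = 0.7708
solve Ax = b  →  x = [108.2078 -58.0886]
‖b‖ = 2.8284, ‖x‖ = 122.8138
Δx = A⁻¹·δb where δb = 1/478·2.8284·d; ‖Δx‖ = 0.3634
realised ‖Δx‖/‖x‖ = 0.0030
tightness: 0.0030 against a bound of 0.7708 (unrounded ratio ≈ 0.0038)


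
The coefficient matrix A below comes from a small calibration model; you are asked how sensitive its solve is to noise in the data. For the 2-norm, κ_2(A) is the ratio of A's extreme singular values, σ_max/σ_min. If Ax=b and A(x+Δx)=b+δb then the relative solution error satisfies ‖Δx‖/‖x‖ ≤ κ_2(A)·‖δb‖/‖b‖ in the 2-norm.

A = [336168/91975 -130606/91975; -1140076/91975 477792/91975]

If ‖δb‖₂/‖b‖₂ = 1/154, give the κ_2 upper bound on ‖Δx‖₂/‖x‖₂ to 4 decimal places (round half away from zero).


0.9188

AᵀA = [2260451536/13535041 -941799600/13535041; -941799600/13535041 392548996/13535041]; tr = 15698228/80089, det = 153664/80089
char-poly roots: 196 and 784/80089
κ_2(A) = √(λ_max/λ_min) = √(196 / (784/80089)) = 141.5000
perturbation bound = 141.5000·1/154 = 0.9188


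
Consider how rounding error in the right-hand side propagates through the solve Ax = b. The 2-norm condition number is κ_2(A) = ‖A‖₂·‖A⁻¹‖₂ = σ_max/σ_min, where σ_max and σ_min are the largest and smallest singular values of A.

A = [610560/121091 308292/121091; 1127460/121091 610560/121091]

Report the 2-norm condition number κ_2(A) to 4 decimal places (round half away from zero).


83.8000

M = AᵀA = [5688406800/50737129 3033262080/50737129; 3033262080/50737129 1618780176/50737129]. tr(M)=25284384/175561, det(M)=518400/175561
char-poly roots: 144 and 3600/175561
κ = σ_max/σ_min = 12/(60/419) = 83.8000


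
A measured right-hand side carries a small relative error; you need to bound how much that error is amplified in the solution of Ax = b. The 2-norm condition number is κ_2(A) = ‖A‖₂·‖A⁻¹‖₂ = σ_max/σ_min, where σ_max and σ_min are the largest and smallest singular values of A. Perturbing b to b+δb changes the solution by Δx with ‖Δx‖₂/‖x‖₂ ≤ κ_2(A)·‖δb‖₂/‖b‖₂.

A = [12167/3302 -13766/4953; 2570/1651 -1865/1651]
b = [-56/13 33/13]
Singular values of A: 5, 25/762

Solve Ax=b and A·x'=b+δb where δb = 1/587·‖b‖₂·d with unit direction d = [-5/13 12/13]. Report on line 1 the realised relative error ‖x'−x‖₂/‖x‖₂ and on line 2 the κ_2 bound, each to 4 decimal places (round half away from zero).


0.0021
0.2596

from the listed singular values, σ₁ = 5, σ_n = 25/762
condition number: 5 ÷ (25/762) = 152.4000
κ_2(A)·‖δb‖/‖b‖ = 0.2596
solve Ax = b  →  x = [72.6720 97.8960]
2-norm of b is 5.0000; of x, 121.9215
Δx = A⁻¹·δb where δb = 1/587·5.0000·d; ‖Δx‖ = 0.2596
realised ‖Δx‖/‖x‖ = 0.0021
tightness: 0.0021 against a bound of 0.2596 (unrounded ratio ≈ 0.0082)


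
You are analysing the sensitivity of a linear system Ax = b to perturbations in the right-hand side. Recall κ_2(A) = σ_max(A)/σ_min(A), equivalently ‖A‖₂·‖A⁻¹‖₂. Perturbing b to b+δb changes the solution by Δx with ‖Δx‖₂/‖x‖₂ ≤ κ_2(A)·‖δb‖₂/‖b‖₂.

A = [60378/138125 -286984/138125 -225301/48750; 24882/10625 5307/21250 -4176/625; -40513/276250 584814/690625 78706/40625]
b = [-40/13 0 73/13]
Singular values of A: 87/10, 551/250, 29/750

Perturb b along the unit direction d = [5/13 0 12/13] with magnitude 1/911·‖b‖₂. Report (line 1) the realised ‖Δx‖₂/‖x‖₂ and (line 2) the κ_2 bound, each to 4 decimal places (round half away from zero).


0.0018
0.2470

from the listed singular values, σ₁ = 87/10, σ_n = 29/750
κ = σ_max/σ_min = (87/10)/(29/750) = 225.0000
bound on ‖Δx‖/‖x‖: κ·ε = 225.0000·1/911 = 0.2470
solve Ax = b  →  x = [88.3956 -45.0875 29.2966]
‖b‖ = 6.4031, ‖x‖ = 103.4648
with δb = [0.0027 0.0000 0.0065], A·Δx = δb → ‖Δx‖ = 0.1818
realised ‖Δx‖/‖x‖ = 0.0018
realised/bound (from unrounded values) ≈ 0.0071


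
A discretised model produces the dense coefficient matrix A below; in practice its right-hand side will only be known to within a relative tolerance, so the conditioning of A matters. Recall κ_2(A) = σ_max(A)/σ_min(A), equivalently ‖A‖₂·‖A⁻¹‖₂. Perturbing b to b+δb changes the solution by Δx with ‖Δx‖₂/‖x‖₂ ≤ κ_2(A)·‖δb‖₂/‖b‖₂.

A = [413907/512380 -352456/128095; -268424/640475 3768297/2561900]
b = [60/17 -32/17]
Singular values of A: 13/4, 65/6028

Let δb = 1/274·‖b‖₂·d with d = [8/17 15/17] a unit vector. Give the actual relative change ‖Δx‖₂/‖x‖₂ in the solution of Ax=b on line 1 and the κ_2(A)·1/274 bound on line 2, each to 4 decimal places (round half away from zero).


1.1000
1.1000

from the listed singular values, σ₁ = 13/4, σ_n = 65/6028
κ = σ_max/σ_min = (13/4)/(65/6028) = 301.4000
κ_2(A)·‖δb‖/‖b‖ = 1.1000
solve Ax = b  →  x = [0.3446 -1.1815]
2-norm of b is 4.0000; of x, 1.2308
re-solving with b+δb shifts x by Δx of norm 1.3538
relative error = 1.1000
so the bound is sharp here: realised error equals the bound


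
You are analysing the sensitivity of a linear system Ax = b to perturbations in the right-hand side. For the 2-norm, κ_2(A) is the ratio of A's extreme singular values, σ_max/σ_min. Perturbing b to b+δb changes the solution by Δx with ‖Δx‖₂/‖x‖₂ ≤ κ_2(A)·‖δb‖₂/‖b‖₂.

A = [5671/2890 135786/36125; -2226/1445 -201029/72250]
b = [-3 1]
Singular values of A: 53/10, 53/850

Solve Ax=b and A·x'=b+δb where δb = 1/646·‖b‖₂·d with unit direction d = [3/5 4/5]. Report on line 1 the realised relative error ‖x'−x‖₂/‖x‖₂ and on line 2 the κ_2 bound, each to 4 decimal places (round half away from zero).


largest singular value 53/10, smallest 53/850
κ_2(A) = (53/10) / (53/850) = 85.0000
κ_2(A)·‖δb‖/‖b‖ = 0.1316
solve Ax = b  →  x = [13.8846 -8.0466]
2-norm of b is 3.1623; of x, 16.0477
re-solving with b+δb shifts x by Δx of norm 0.0785
realised ‖Δx‖/‖x‖ = 0.0049
so the bound overstates the realised error by a factor of ≈ 26.8961 (computed from the unrounded values)

0.0049
0.1316


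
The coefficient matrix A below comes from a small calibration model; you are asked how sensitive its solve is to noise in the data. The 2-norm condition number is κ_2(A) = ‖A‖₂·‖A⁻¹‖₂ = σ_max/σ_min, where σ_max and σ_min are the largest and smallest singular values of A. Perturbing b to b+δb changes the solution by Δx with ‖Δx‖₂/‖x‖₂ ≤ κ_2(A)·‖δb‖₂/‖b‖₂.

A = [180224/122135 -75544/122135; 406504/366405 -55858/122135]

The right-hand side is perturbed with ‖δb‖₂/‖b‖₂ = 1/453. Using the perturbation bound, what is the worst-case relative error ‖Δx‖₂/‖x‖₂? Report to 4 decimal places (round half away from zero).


M = AᵀA = [18302868544/5370104961 -2542041040/1790034987; -2542041040/1790034987 353080484/596678329]. tr(M)=127104100/31775769, det(M)=4096/31775769
solving λ² − 127104100/31775769·λ + 4096/31775769 = 0 gives λ = 4, 1024/31775769
κ = σ_max/σ_min = 2/(32/5637) = 352.3125
bound on ‖Δx‖/‖x‖: κ·ε = 352.3125·1/453 = 0.7777

0.7777


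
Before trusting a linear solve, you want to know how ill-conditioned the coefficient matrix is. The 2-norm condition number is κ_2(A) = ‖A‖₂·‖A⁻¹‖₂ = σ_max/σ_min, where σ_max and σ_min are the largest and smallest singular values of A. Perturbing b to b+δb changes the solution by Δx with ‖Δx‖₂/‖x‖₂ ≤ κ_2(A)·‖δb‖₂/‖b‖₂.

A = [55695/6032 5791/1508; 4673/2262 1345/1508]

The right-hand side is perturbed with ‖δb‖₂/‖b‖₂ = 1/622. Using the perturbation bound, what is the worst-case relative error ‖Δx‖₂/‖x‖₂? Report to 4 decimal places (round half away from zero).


0.5595

M = AᵀA = [29314960681/327465216 1017870715/27288768; 1017870715/27288768 17672353/1137032]. tr(M)=203577505/1937664, det(M)=2825761/31002624
solving λ² − 203577505/1937664·λ + 2825761/31002624 = 0 gives λ = 1681/16, 1681/1937664
so κ_2 = √((1681/16) / (1681/1937664)) = 348.0000
κ_2(A)·‖δb‖/‖b‖ = 0.5595


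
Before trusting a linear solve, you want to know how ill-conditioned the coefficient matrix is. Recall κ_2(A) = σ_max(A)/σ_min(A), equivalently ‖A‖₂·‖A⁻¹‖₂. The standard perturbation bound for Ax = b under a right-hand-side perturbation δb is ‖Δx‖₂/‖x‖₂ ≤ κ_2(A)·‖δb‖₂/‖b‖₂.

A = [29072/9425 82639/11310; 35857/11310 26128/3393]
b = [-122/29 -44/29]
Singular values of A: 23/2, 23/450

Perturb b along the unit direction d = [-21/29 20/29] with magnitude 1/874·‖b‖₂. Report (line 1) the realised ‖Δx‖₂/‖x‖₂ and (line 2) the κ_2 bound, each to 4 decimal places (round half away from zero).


from the listed singular values, σ₁ = 23/2, σ_n = 23/450
κ = σ_max/σ_min = (23/2)/(23/450) = 225.0000
κ_2(A)·‖δb‖/‖b‖ = 0.2574
solve Ax = b  →  x = [-36.2542 14.7291]
‖b‖ = 4.4721, ‖x‖ = 39.1320
δb = ε·‖b‖·d = [-0.0037 0.0035]; solving A·Δx = δb gives ‖Δx‖ = 0.1001
dividing the unrounded norms, ‖Δx‖/‖x‖ = 0.0026
so the bound overstates the realised error by a factor of ≈ 100.6270 (computed from the unrounded values)

0.0026
0.2574


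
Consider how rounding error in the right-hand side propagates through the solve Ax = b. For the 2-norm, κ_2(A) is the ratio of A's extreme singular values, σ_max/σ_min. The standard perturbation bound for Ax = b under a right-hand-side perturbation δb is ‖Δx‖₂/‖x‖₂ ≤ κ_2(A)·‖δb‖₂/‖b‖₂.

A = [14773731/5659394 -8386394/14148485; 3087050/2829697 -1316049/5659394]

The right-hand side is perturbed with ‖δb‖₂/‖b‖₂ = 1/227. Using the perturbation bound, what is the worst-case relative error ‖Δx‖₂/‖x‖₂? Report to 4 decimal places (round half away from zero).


form AᵀA = [1517057032369/189519174244 -426662350128/236898967805; -426662350128/236898967805 1920864151201/4737979356100] with trace 11852257573/1409274050 and determinant 707281/450967696
λ_max, λ_min = (11852257573/1409274050 ± √35115887541810968676/496513337000850625)/2 = 841/100, 21025/112741924
κ = σ_max/σ_min = (29/10)/(145/10618) = 212.3600
bound on ‖Δx‖/‖x‖: κ·ε = 212.3600·1/227 = 0.9355

0.9355


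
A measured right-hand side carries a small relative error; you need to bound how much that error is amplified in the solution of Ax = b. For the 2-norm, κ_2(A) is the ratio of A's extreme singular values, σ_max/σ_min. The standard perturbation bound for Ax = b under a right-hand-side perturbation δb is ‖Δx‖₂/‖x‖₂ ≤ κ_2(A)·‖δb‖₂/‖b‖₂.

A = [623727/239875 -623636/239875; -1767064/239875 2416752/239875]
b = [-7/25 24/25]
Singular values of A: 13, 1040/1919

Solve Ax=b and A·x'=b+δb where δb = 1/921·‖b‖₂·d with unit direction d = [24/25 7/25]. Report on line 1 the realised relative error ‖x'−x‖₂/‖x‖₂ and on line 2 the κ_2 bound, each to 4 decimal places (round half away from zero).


from the listed singular values, σ₁ = 13, σ_n = 1040/1919
κ_2(A) = 13 / (1040/1919) = 23.9875
perturbation bound = 23.9875·1/921 = 0.0260
solve Ax = b  →  x = [-0.0462 0.0615]
‖b‖₂ = 1.0000 and ‖x‖₂ = 0.0769
Δx = A⁻¹·δb where δb = 1/921·1.0000·d; ‖Δx‖ = 0.0020
dividing the unrounded norms, ‖Δx‖/‖x‖ = 0.0260
so the bound is sharp here: realised error equals the bound

0.0260
0.0260


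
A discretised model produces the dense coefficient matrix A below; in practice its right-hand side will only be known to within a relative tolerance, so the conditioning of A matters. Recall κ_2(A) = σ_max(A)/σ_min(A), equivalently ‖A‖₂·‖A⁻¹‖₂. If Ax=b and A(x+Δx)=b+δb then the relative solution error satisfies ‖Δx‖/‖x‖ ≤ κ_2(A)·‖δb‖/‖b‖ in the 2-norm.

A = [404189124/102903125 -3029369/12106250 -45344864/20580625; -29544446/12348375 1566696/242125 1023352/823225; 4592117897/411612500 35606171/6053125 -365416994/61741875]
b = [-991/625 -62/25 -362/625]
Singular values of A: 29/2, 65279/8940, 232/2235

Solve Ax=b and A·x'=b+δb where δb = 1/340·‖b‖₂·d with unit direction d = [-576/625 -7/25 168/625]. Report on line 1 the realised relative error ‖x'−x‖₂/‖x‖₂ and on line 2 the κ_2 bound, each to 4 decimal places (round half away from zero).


σ_max = 29/2, σ_min = 232/2235
κ_2(A) = (29/2) / (232/2235) = 139.6875
κ_2(A)·‖δb‖/‖b‖ = 0.4108
solve Ax = b  →  x = [9.1037 -0.2794 16.9809]
‖b‖ = 3.0000, ‖x‖ = 19.2693
with δb = [-0.0081 -0.0025 0.0024], A·Δx = δb → ‖Δx‖ = 0.0850
realised ‖Δx‖/‖x‖ = 0.0044
so the bound overstates the realised error by a factor of ≈ 93.1350 (computed from the unrounded values)

0.0044
0.4108


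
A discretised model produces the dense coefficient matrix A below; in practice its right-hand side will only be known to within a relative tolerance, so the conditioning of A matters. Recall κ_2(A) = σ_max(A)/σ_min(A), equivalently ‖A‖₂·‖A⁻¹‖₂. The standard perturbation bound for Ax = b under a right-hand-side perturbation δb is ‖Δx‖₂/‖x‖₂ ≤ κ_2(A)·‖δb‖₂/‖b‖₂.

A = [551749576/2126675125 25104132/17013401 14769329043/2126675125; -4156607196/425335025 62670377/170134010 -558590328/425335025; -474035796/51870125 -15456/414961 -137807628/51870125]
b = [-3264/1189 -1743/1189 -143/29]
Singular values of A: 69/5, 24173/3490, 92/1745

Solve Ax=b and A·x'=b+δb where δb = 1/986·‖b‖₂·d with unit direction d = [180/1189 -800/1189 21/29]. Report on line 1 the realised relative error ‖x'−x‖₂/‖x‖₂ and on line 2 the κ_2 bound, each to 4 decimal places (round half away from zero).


σ_max = 69/5, σ_min = 92/1745
condition number: (69/5) ÷ (92/1745) = 261.7500
worst-case relative error ≤ 261.7500 × 1/986 = 0.2655
solve Ax = b  →  x = [3.8940 55.4192 -12.3156]
‖b‖₂ = 5.8310 and ‖x‖₂ = 56.9046
δb = ε·‖b‖·d = [0.0009 -0.0040 0.0043]; solving A·Δx = δb gives ‖Δx‖ = 0.1122
dividing the unrounded norms, ‖Δx‖/‖x‖ = 0.0020
realised/bound (from unrounded values) ≈ 0.0074

0.0020
0.2655


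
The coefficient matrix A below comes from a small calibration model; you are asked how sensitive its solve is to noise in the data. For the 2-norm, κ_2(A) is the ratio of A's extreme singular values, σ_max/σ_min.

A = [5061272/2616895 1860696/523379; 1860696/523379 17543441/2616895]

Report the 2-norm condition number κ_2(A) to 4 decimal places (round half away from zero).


M = AᵀA = [22831511168/1393881425 8561062296/278776285; 8561062296/278776285 80261970737/1393881425]. tr(M)=1212864493/16398605, det(M)=218803264/2049825625
char-poly roots: 1849/25 and 118336/81993025
σ_max=√(1849/25)=(43/5), σ_min=√(118336/81993025)=(344/9055) → κ = 226.3750

226.3750


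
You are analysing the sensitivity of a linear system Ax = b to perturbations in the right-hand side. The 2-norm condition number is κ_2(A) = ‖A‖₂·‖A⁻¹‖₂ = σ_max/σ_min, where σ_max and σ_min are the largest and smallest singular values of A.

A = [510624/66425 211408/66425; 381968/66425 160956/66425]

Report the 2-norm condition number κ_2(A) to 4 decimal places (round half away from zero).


form AᵀA = [16265456896/176491225 271088064/7059649; 271088064/7059649 2824007056/176491225] with trace 19089463952/176491225 and determinant 467943424/4412280625
solving λ² − 19089463952/176491225·λ + 467943424/4412280625 = 0 gives λ = 2704/25, 173056/176491225
so κ_2 = √((2704/25) / (173056/176491225)) = 332.1250

332.1250


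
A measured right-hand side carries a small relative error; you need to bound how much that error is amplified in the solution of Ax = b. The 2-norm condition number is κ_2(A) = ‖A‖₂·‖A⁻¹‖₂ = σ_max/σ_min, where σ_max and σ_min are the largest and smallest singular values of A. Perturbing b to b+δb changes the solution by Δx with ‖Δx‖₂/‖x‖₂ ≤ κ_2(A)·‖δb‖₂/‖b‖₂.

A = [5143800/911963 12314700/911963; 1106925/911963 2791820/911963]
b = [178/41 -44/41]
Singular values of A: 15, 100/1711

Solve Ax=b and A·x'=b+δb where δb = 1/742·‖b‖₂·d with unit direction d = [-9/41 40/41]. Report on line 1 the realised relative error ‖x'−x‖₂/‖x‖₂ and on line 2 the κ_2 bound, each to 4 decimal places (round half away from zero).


from the listed singular values, σ₁ = 15, σ_n = 100/1711
κ = σ_max/σ_min = 15/(100/1711) = 256.6500
perturbation bound = 256.6500·1/742 = 0.3459
solve Ax = b  →  x = [31.6903 -12.9154]
2-norm of b is 4.4721; of x, 34.2210
δb = ε·‖b‖·d = [-0.0013 0.0059]; solving A·Δx = δb gives ‖Δx‖ = 0.1031
realised ‖Δx‖/‖x‖ = 0.0030
tightness: 0.0030 against a bound of 0.3459 (unrounded ratio ≈ 0.0087)

0.0030
0.3459


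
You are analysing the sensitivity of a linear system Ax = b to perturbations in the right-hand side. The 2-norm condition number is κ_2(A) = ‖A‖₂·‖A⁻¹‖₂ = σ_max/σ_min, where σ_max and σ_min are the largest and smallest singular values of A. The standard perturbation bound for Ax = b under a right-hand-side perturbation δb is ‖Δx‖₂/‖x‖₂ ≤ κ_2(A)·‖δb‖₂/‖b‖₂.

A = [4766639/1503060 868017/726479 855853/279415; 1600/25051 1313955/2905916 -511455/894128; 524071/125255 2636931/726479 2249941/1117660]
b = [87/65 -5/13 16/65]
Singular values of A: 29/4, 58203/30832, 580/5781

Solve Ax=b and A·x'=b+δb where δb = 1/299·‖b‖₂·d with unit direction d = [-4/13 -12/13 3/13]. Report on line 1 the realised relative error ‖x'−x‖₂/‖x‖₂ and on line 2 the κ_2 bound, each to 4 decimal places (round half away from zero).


largest singular value 29/4, smallest 580/5781
condition number: (29/4) ÷ (580/5781) = 72.2625
κ_2(A)·‖δb‖/‖b‖ = 0.2417
solve Ax = b  →  x = [0.0999 -0.2964 0.4492]
2-norm of b is 1.4142; of x, 0.5474
with δb = [-0.0015 -0.0044 0.0011], A·Δx = δb → ‖Δx‖ = 0.0471
dividing the unrounded norms, ‖Δx‖/‖x‖ = 0.0861
realised/bound (from unrounded values) ≈ 0.3563

0.0861
0.2417


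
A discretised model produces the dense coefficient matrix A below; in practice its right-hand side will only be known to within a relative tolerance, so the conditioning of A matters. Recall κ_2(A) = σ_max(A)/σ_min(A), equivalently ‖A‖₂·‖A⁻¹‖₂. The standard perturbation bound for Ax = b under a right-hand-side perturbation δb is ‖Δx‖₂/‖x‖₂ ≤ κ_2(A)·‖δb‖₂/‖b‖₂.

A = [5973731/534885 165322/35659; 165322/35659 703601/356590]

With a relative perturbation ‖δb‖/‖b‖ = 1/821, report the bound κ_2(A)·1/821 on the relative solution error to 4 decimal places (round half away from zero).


0.3855

M = AᵀA = [247544490469/1692911025 1375231057/22572147; 1375231057/22572147 19101720329/752404900]. tr(M)=6876292573/40068900, det(M)=294499921/1001722500
solving λ² − 6876292573/40068900·λ + 294499921/1001722500 = 0 gives λ = 17161/100, 17161/10017225
κ_2(A) = √(λ_max/λ_min) = √((17161/100) / (17161/10017225)) = 316.5000
perturbation bound = 316.5000·1/821 = 0.3855


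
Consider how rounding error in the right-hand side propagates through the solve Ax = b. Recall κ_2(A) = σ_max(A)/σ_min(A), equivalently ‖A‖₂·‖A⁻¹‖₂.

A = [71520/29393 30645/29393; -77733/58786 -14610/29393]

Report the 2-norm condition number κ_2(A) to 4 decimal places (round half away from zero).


53.2000

form AᵀA = [91705401/11957764 9548685/2989441; 9548685/2989441 3988125/2989441] with trace 637029/70756 and determinant 2025/70756
char-poly roots: 9 and 225/70756
σ_max=√9=3, σ_min=√(225/70756)=(15/266) → κ = 53.2000


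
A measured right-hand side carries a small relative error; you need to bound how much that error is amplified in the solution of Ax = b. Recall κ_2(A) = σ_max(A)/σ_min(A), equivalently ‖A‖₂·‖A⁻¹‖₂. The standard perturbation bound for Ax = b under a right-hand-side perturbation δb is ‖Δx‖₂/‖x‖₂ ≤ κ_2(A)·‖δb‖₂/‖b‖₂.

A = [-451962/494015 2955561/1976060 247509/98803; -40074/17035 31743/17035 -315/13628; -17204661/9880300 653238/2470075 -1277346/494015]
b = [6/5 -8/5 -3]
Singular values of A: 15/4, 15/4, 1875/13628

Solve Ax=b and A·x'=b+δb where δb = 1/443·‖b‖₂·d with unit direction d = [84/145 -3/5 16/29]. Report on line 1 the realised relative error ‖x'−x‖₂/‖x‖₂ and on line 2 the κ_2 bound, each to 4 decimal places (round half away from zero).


largest singular value 15/4, smallest 1875/13628
κ_2(A) = (15/4) / (1875/13628) = 27.2560
bound on ‖Δx‖/‖x‖: κ·ε = 27.2560·1/443 = 0.0615
solve Ax = b  →  x = [0.5611 -0.1408 0.7680]
‖b‖ = 3.6056, ‖x‖ = 0.9615
re-solving with b+δb shifts x by Δx of norm 0.0592
relative error = 0.0615
so the bound is sharp here: realised error equals the bound

0.0615
0.0615


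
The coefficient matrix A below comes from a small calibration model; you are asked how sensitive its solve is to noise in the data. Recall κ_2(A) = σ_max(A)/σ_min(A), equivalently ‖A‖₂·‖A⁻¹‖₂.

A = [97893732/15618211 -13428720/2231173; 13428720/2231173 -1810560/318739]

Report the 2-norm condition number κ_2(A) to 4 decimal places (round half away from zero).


form AᵀA = [21901757771664/290045796481 -2979725538240/41435113783; -2979725538240/41435113783 405420652800/5919301969] with trace 49663935504/344882041 and determinant 132710400/344882041
eigenvalues of AᵀA: λ = (tr ± √(tr²−4·det))/2 = 144, 921600/344882041
so κ_2 = √(144 / (921600/344882041)) = 232.1375

232.1375


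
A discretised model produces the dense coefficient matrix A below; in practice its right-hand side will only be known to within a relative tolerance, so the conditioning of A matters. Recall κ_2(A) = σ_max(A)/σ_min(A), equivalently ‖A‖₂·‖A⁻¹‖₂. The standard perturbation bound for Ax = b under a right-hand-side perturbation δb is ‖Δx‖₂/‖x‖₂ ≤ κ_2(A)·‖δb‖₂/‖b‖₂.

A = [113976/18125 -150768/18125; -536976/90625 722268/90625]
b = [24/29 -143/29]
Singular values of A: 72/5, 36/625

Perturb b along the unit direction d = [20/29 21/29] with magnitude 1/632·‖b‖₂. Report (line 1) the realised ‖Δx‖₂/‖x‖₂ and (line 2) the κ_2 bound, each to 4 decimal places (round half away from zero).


0.0026
0.3956

largest singular value 72/5, smallest 36/625
κ = σ_max/σ_min = (72/5)/(36/625) = 250.0000
perturbation bound = 250.0000·1/632 = 0.3956
solve Ax = b  →  x = [-41.5000 -31.4722]
‖b‖₂ = 5.0000 and ‖x‖₂ = 52.0841
with δb = [0.0055 0.0057], A·Δx = δb → ‖Δx‖ = 0.1374
relative error = 0.0026
so the bound overstates the realised error by a factor of ≈ 150.0021 (computed from the unrounded values)


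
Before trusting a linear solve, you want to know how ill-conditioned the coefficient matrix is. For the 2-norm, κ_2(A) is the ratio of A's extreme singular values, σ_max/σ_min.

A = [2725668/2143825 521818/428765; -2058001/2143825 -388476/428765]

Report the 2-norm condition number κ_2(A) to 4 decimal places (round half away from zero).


295.7000

form AᵀA = [466585366489/183839425225 88871464836/36767885045; 88871464836/36767885045 16928305108/7353577009] with trace 1058017829/218596225 and determinant 58564/218596225
solving λ² − 1058017829/218596225·λ + 58564/218596225 = 0 gives λ = 121/25, 484/8743849
σ_max=√(121/25)=(11/5), σ_min=√(484/8743849)=(22/2957) → κ = 295.7000


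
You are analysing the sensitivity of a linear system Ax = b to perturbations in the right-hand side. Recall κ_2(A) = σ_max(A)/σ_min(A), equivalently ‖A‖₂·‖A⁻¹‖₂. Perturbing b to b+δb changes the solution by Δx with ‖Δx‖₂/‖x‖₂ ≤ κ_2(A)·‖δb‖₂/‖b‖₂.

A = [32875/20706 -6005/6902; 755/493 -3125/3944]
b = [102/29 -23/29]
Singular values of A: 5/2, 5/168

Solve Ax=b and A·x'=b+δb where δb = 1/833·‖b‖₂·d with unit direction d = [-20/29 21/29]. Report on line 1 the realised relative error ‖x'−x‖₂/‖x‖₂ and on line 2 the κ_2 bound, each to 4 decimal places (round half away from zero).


0.0014
0.1008

largest singular value 5/2, smallest 5/168
κ_2(A) = (5/2) / (5/168) = 84.0000
worst-case relative error ≤ 84.0000 × 1/833 = 0.1008
solve Ax = b  →  x = [-46.7294 -89.3176]
2-norm of b is 3.6056; of x, 100.8032
re-solving with b+δb shifts x by Δx of norm 0.1454
dividing the unrounded norms, ‖Δx‖/‖x‖ = 0.0014
realised/bound (from unrounded values) ≈ 0.0143


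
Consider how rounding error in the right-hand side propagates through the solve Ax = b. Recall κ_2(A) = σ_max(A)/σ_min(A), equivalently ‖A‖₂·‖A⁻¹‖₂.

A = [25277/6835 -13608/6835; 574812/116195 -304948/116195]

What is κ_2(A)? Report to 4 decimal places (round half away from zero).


M = AᵀA = [20602346401/540051121 -10987797240/540051121; -10987797240/540051121 5860385104/540051121]. tr(M)=91566545/1868689, det(M)=38416/1868689
solving λ² − 91566545/1868689·λ + 38416/1868689 = 0 gives λ = 49, 784/1868689
σ_max=√49=7, σ_min=√(784/1868689)=(28/1367) → κ = 341.7500

341.7500


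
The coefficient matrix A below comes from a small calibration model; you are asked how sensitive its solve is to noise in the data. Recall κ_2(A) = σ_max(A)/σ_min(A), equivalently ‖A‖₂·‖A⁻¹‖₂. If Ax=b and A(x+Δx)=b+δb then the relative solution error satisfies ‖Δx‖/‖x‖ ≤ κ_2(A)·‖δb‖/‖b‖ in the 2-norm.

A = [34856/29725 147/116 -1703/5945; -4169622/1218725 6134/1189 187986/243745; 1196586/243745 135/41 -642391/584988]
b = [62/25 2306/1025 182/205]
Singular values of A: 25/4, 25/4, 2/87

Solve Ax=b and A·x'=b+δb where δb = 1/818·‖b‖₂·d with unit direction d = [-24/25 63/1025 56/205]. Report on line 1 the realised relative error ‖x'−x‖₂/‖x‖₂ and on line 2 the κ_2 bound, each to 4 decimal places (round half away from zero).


0.0021
0.3324

from the listed singular values, σ₁ = 25/4, σ_n = 2/87
condition number: (25/4) ÷ (2/87) = 271.8750
perturbation bound = 271.8750·1/818 = 0.3324
solve Ax = b  →  x = [-19.1083 0.4524 -84.8756]
2-norm of b is 3.4641; of x, 87.0012
with δb = [-0.0041 0.0003 0.0012], A·Δx = δb → ‖Δx‖ = 0.1842
dividing the unrounded norms, ‖Δx‖/‖x‖ = 0.0021
so the bound overstates the realised error by a factor of ≈ 156.9692 (computed from the unrounded values)


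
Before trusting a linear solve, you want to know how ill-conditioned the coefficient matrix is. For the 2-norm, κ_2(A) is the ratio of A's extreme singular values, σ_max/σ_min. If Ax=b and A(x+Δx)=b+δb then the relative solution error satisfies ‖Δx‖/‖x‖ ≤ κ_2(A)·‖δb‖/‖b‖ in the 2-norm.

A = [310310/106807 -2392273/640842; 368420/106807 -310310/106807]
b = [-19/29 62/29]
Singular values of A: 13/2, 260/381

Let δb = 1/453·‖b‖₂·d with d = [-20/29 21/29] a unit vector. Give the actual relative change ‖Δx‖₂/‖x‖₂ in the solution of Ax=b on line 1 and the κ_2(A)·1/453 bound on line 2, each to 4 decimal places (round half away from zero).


largest singular value 13/2, smallest 260/381
condition number: (13/2) ÷ (260/381) = 9.5250
bound on ‖Δx‖/‖x‖: κ·ε = 9.5250·1/453 = 0.0210
solve Ax = b  →  x = [2.2284 1.9098]
2-norm of b is 2.2361; of x, 2.9348
with δb = [-0.0034 0.0036], A·Δx = δb → ‖Δx‖ = 0.0072
realised ‖Δx‖/‖x‖ = 0.0025
tightness: 0.0025 against a bound of 0.0210 (unrounded ratio ≈ 0.1172)

0.0025
0.0210


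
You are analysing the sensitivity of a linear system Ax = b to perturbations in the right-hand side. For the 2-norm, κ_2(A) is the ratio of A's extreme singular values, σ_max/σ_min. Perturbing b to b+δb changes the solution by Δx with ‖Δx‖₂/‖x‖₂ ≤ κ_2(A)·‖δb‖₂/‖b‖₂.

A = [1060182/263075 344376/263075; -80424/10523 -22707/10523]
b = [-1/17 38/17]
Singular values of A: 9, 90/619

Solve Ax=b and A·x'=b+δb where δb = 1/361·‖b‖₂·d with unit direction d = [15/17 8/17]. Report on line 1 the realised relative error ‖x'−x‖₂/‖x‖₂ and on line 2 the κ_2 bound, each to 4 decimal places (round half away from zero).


from the listed singular values, σ₁ = 9, σ_n = 90/619
κ_2(A) = 9 / (90/619) = 61.9000
bound on ‖Δx‖/‖x‖: κ·ε = 61.9000·1/361 = 0.1715
solve Ax = b  →  x = [-2.1391 6.5404]
‖b‖ = 2.2361, ‖x‖ = 6.8814
re-solving with b+δb shifts x by Δx of norm 0.0426
realised ‖Δx‖/‖x‖ = 0.0062
tightness: 0.0062 against a bound of 0.1715 (unrounded ratio ≈ 0.0361)

0.0062
0.1715
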